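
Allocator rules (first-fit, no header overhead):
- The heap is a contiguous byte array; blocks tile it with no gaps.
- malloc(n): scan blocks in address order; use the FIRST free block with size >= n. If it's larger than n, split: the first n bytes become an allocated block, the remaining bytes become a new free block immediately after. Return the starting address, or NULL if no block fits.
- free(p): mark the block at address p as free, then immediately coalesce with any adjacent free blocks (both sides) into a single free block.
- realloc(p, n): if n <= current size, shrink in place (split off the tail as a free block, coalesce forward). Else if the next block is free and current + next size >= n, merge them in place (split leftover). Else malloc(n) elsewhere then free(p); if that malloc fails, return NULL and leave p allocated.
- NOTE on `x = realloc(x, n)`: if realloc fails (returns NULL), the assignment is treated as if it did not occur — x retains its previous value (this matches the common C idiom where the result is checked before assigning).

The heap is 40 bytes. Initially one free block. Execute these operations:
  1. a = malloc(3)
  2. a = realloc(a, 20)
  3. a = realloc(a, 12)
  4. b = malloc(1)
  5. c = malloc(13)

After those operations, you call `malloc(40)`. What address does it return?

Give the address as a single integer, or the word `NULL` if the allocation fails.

Answer: NULL

Derivation:
Op 1: a = malloc(3) -> a = 0; heap: [0-2 ALLOC][3-39 FREE]
Op 2: a = realloc(a, 20) -> a = 0; heap: [0-19 ALLOC][20-39 FREE]
Op 3: a = realloc(a, 12) -> a = 0; heap: [0-11 ALLOC][12-39 FREE]
Op 4: b = malloc(1) -> b = 12; heap: [0-11 ALLOC][12-12 ALLOC][13-39 FREE]
Op 5: c = malloc(13) -> c = 13; heap: [0-11 ALLOC][12-12 ALLOC][13-25 ALLOC][26-39 FREE]
malloc(40): first-fit scan over [0-11 ALLOC][12-12 ALLOC][13-25 ALLOC][26-39 FREE] -> NULL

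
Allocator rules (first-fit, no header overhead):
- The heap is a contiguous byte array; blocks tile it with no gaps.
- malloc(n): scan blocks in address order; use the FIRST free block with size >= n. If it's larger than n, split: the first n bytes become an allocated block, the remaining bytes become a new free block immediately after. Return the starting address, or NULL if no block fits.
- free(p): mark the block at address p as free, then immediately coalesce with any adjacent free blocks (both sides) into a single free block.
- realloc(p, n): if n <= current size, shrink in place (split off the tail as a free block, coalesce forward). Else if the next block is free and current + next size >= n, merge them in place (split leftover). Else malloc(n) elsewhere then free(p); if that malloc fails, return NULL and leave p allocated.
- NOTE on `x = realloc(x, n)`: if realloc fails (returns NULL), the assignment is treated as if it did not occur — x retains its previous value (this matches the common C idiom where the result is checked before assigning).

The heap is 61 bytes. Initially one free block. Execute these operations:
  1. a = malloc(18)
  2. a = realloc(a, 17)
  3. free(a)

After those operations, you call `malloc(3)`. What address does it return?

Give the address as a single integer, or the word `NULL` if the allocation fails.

Op 1: a = malloc(18) -> a = 0; heap: [0-17 ALLOC][18-60 FREE]
Op 2: a = realloc(a, 17) -> a = 0; heap: [0-16 ALLOC][17-60 FREE]
Op 3: free(a) -> (freed a); heap: [0-60 FREE]
malloc(3): first-fit scan over [0-60 FREE] -> 0

Answer: 0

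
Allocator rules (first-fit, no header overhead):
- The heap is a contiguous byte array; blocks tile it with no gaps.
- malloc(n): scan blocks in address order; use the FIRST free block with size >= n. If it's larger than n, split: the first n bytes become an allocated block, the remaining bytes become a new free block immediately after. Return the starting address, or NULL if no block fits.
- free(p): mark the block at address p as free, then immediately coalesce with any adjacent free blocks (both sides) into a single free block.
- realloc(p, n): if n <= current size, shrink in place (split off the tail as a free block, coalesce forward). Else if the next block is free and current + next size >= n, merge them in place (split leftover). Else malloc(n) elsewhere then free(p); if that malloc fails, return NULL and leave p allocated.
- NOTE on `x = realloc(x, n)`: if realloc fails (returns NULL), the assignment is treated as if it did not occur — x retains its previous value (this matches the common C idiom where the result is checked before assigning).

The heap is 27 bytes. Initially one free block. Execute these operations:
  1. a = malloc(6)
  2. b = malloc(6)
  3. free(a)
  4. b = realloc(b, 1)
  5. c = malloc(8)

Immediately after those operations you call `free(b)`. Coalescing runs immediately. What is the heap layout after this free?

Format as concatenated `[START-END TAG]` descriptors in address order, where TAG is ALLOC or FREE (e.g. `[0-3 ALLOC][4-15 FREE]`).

Answer: [0-6 FREE][7-14 ALLOC][15-26 FREE]

Derivation:
Op 1: a = malloc(6) -> a = 0; heap: [0-5 ALLOC][6-26 FREE]
Op 2: b = malloc(6) -> b = 6; heap: [0-5 ALLOC][6-11 ALLOC][12-26 FREE]
Op 3: free(a) -> (freed a); heap: [0-5 FREE][6-11 ALLOC][12-26 FREE]
Op 4: b = realloc(b, 1) -> b = 6; heap: [0-5 FREE][6-6 ALLOC][7-26 FREE]
Op 5: c = malloc(8) -> c = 7; heap: [0-5 FREE][6-6 ALLOC][7-14 ALLOC][15-26 FREE]
free(b): b = 6 -> block [6-6 ALLOC]; mark free, coalesce with adjacent free neighbors -> [0-6 FREE][7-14 ALLOC][15-26 FREE]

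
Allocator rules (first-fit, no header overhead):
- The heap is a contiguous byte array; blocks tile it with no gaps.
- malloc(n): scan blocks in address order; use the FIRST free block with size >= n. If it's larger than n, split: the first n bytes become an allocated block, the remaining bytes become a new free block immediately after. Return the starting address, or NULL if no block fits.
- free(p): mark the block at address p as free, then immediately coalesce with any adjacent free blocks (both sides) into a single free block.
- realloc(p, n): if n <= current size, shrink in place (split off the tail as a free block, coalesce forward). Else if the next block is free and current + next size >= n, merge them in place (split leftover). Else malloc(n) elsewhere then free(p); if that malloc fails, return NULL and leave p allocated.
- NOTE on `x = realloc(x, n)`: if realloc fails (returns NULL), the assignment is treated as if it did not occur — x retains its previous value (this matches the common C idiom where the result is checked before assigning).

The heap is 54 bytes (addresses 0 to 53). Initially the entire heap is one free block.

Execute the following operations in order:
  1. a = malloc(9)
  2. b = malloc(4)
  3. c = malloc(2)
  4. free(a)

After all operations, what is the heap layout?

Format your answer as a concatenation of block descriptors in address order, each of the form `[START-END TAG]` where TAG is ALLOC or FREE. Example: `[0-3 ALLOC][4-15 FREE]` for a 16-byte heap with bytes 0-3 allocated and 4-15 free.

Answer: [0-8 FREE][9-12 ALLOC][13-14 ALLOC][15-53 FREE]

Derivation:
Op 1: a = malloc(9) -> a = 0; heap: [0-8 ALLOC][9-53 FREE]
Op 2: b = malloc(4) -> b = 9; heap: [0-8 ALLOC][9-12 ALLOC][13-53 FREE]
Op 3: c = malloc(2) -> c = 13; heap: [0-8 ALLOC][9-12 ALLOC][13-14 ALLOC][15-53 FREE]
Op 4: free(a) -> (freed a); heap: [0-8 FREE][9-12 ALLOC][13-14 ALLOC][15-53 FREE]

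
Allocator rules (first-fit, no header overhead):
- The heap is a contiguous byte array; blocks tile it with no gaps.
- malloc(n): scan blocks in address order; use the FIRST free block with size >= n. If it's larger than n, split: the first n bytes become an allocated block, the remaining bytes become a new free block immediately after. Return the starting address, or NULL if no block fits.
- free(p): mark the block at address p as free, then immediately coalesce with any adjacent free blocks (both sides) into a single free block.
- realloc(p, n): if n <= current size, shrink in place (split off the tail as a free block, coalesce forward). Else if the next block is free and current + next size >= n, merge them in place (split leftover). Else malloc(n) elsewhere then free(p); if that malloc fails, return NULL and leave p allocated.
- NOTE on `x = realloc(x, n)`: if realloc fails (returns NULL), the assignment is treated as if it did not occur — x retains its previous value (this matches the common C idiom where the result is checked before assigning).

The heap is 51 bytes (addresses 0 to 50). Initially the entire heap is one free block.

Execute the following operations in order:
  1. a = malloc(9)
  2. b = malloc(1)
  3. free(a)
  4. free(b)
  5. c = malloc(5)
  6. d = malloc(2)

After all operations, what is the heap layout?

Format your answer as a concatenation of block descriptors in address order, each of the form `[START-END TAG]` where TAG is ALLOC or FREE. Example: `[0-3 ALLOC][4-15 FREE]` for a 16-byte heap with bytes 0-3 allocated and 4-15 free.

Op 1: a = malloc(9) -> a = 0; heap: [0-8 ALLOC][9-50 FREE]
Op 2: b = malloc(1) -> b = 9; heap: [0-8 ALLOC][9-9 ALLOC][10-50 FREE]
Op 3: free(a) -> (freed a); heap: [0-8 FREE][9-9 ALLOC][10-50 FREE]
Op 4: free(b) -> (freed b); heap: [0-50 FREE]
Op 5: c = malloc(5) -> c = 0; heap: [0-4 ALLOC][5-50 FREE]
Op 6: d = malloc(2) -> d = 5; heap: [0-4 ALLOC][5-6 ALLOC][7-50 FREE]

Answer: [0-4 ALLOC][5-6 ALLOC][7-50 FREE]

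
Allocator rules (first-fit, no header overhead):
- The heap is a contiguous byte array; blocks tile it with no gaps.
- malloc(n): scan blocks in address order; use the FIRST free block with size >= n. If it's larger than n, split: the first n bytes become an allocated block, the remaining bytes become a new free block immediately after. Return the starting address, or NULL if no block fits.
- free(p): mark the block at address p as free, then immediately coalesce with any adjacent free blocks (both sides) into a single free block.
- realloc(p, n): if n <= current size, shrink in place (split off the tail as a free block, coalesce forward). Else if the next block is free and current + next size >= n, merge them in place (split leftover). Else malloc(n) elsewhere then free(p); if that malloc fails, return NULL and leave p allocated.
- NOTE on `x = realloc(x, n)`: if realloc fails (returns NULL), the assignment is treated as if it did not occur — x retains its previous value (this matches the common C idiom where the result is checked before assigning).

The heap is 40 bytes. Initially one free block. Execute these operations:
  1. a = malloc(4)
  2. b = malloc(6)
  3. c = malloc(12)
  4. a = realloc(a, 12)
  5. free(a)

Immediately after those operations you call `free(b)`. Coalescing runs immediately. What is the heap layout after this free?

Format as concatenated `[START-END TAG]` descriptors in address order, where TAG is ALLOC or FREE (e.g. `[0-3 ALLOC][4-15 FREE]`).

Op 1: a = malloc(4) -> a = 0; heap: [0-3 ALLOC][4-39 FREE]
Op 2: b = malloc(6) -> b = 4; heap: [0-3 ALLOC][4-9 ALLOC][10-39 FREE]
Op 3: c = malloc(12) -> c = 10; heap: [0-3 ALLOC][4-9 ALLOC][10-21 ALLOC][22-39 FREE]
Op 4: a = realloc(a, 12) -> a = 22; heap: [0-3 FREE][4-9 ALLOC][10-21 ALLOC][22-33 ALLOC][34-39 FREE]
Op 5: free(a) -> (freed a); heap: [0-3 FREE][4-9 ALLOC][10-21 ALLOC][22-39 FREE]
free(b): b = 4 -> block [4-9 ALLOC]; mark free, coalesce with adjacent free neighbors -> [0-9 FREE][10-21 ALLOC][22-39 FREE]

Answer: [0-9 FREE][10-21 ALLOC][22-39 FREE]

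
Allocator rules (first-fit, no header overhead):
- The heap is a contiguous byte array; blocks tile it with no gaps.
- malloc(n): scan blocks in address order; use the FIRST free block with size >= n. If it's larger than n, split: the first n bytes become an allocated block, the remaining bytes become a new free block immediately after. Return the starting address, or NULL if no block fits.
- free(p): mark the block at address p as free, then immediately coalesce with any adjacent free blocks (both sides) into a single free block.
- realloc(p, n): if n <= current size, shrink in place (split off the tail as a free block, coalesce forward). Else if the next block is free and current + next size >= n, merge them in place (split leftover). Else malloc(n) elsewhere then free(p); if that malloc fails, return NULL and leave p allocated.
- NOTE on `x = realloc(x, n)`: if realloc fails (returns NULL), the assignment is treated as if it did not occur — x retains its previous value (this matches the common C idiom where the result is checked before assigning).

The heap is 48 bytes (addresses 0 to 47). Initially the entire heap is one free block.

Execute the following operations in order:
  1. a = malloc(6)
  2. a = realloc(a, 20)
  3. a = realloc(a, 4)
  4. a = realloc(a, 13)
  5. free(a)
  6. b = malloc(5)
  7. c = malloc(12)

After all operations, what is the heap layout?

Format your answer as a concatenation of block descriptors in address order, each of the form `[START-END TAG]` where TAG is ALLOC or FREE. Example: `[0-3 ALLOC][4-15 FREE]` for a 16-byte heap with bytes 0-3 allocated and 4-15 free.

Answer: [0-4 ALLOC][5-16 ALLOC][17-47 FREE]

Derivation:
Op 1: a = malloc(6) -> a = 0; heap: [0-5 ALLOC][6-47 FREE]
Op 2: a = realloc(a, 20) -> a = 0; heap: [0-19 ALLOC][20-47 FREE]
Op 3: a = realloc(a, 4) -> a = 0; heap: [0-3 ALLOC][4-47 FREE]
Op 4: a = realloc(a, 13) -> a = 0; heap: [0-12 ALLOC][13-47 FREE]
Op 5: free(a) -> (freed a); heap: [0-47 FREE]
Op 6: b = malloc(5) -> b = 0; heap: [0-4 ALLOC][5-47 FREE]
Op 7: c = malloc(12) -> c = 5; heap: [0-4 ALLOC][5-16 ALLOC][17-47 FREE]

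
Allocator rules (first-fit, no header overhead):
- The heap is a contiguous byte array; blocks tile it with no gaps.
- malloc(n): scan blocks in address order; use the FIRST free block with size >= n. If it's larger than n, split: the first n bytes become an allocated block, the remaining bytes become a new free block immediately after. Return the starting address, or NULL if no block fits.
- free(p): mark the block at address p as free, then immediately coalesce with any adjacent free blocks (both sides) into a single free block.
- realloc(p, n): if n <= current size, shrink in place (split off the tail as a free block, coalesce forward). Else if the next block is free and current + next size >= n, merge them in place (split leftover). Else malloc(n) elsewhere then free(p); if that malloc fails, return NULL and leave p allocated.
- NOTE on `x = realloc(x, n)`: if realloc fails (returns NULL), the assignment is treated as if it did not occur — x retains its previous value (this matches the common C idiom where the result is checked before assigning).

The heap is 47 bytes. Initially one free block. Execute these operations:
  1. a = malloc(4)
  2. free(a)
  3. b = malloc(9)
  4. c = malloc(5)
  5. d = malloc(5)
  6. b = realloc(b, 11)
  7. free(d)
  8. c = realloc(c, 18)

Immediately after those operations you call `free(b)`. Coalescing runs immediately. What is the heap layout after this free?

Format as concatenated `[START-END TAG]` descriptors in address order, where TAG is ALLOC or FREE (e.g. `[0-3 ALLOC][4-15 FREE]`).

Answer: [0-8 FREE][9-13 ALLOC][14-46 FREE]

Derivation:
Op 1: a = malloc(4) -> a = 0; heap: [0-3 ALLOC][4-46 FREE]
Op 2: free(a) -> (freed a); heap: [0-46 FREE]
Op 3: b = malloc(9) -> b = 0; heap: [0-8 ALLOC][9-46 FREE]
Op 4: c = malloc(5) -> c = 9; heap: [0-8 ALLOC][9-13 ALLOC][14-46 FREE]
Op 5: d = malloc(5) -> d = 14; heap: [0-8 ALLOC][9-13 ALLOC][14-18 ALLOC][19-46 FREE]
Op 6: b = realloc(b, 11) -> b = 19; heap: [0-8 FREE][9-13 ALLOC][14-18 ALLOC][19-29 ALLOC][30-46 FREE]
Op 7: free(d) -> (freed d); heap: [0-8 FREE][9-13 ALLOC][14-18 FREE][19-29 ALLOC][30-46 FREE]
Op 8: c = realloc(c, 18) -> NULL (c unchanged); heap: [0-8 FREE][9-13 ALLOC][14-18 FREE][19-29 ALLOC][30-46 FREE]
free(b): b = 19 -> block [19-29 ALLOC]; mark free, coalesce with adjacent free neighbors -> [0-8 FREE][9-13 ALLOC][14-46 FREE]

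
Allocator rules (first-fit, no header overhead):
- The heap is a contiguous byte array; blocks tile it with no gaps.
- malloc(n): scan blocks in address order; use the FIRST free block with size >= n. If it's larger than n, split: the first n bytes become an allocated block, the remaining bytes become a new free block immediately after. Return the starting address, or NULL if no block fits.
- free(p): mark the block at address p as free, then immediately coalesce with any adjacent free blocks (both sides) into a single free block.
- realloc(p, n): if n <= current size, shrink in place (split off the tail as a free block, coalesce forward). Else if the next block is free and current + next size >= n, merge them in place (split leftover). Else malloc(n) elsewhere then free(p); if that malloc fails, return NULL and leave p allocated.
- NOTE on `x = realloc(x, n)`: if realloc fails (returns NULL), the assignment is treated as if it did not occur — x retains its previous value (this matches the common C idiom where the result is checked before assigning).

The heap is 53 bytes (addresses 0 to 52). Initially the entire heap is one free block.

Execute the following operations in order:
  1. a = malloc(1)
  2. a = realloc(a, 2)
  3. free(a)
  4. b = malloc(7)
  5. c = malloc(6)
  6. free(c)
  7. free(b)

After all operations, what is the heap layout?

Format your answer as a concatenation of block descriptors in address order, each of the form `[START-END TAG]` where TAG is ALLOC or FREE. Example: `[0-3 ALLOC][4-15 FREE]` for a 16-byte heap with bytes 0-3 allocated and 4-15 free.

Op 1: a = malloc(1) -> a = 0; heap: [0-0 ALLOC][1-52 FREE]
Op 2: a = realloc(a, 2) -> a = 0; heap: [0-1 ALLOC][2-52 FREE]
Op 3: free(a) -> (freed a); heap: [0-52 FREE]
Op 4: b = malloc(7) -> b = 0; heap: [0-6 ALLOC][7-52 FREE]
Op 5: c = malloc(6) -> c = 7; heap: [0-6 ALLOC][7-12 ALLOC][13-52 FREE]
Op 6: free(c) -> (freed c); heap: [0-6 ALLOC][7-52 FREE]
Op 7: free(b) -> (freed b); heap: [0-52 FREE]

Answer: [0-52 FREE]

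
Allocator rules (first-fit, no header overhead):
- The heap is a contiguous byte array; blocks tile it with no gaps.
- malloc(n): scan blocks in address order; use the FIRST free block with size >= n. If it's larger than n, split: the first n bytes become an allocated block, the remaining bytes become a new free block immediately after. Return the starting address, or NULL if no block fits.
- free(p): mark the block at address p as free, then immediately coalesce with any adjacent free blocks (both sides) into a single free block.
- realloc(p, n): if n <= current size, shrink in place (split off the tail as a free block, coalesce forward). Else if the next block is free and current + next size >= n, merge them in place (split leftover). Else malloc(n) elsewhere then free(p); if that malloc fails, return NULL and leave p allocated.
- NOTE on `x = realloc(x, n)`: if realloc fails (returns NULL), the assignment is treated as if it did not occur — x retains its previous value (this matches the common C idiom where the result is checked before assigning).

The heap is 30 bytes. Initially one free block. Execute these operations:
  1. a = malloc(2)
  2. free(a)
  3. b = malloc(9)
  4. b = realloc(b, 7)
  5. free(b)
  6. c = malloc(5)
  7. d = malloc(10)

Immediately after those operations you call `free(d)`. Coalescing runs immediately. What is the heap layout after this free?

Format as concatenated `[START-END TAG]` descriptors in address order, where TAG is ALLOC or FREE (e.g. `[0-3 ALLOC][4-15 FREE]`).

Answer: [0-4 ALLOC][5-29 FREE]

Derivation:
Op 1: a = malloc(2) -> a = 0; heap: [0-1 ALLOC][2-29 FREE]
Op 2: free(a) -> (freed a); heap: [0-29 FREE]
Op 3: b = malloc(9) -> b = 0; heap: [0-8 ALLOC][9-29 FREE]
Op 4: b = realloc(b, 7) -> b = 0; heap: [0-6 ALLOC][7-29 FREE]
Op 5: free(b) -> (freed b); heap: [0-29 FREE]
Op 6: c = malloc(5) -> c = 0; heap: [0-4 ALLOC][5-29 FREE]
Op 7: d = malloc(10) -> d = 5; heap: [0-4 ALLOC][5-14 ALLOC][15-29 FREE]
free(d): d = 5 -> block [5-14 ALLOC]; mark free, coalesce with adjacent free neighbors -> [0-4 ALLOC][5-29 FREE]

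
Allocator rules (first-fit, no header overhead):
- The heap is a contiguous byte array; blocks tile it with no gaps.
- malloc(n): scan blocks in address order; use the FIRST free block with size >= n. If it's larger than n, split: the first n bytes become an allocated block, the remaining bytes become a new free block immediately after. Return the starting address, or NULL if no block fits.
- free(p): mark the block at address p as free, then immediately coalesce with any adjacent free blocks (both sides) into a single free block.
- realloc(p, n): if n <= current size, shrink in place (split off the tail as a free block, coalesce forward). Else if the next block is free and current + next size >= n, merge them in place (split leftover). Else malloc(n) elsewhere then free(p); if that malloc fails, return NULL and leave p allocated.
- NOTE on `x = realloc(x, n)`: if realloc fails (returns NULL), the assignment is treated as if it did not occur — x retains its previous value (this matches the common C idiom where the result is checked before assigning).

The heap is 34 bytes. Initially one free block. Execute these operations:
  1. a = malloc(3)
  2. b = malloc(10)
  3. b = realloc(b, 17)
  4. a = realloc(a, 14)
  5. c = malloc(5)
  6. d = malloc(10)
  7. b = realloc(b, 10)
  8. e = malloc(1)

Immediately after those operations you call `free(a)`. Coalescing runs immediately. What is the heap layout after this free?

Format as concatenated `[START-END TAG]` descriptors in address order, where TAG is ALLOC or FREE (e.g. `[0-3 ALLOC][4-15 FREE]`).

Op 1: a = malloc(3) -> a = 0; heap: [0-2 ALLOC][3-33 FREE]
Op 2: b = malloc(10) -> b = 3; heap: [0-2 ALLOC][3-12 ALLOC][13-33 FREE]
Op 3: b = realloc(b, 17) -> b = 3; heap: [0-2 ALLOC][3-19 ALLOC][20-33 FREE]
Op 4: a = realloc(a, 14) -> a = 20; heap: [0-2 FREE][3-19 ALLOC][20-33 ALLOC]
Op 5: c = malloc(5) -> c = NULL; heap: [0-2 FREE][3-19 ALLOC][20-33 ALLOC]
Op 6: d = malloc(10) -> d = NULL; heap: [0-2 FREE][3-19 ALLOC][20-33 ALLOC]
Op 7: b = realloc(b, 10) -> b = 3; heap: [0-2 FREE][3-12 ALLOC][13-19 FREE][20-33 ALLOC]
Op 8: e = malloc(1) -> e = 0; heap: [0-0 ALLOC][1-2 FREE][3-12 ALLOC][13-19 FREE][20-33 ALLOC]
free(a): a = 20 -> block [20-33 ALLOC]; mark free, coalesce with adjacent free neighbors -> [0-0 ALLOC][1-2 FREE][3-12 ALLOC][13-33 FREE]

Answer: [0-0 ALLOC][1-2 FREE][3-12 ALLOC][13-33 FREE]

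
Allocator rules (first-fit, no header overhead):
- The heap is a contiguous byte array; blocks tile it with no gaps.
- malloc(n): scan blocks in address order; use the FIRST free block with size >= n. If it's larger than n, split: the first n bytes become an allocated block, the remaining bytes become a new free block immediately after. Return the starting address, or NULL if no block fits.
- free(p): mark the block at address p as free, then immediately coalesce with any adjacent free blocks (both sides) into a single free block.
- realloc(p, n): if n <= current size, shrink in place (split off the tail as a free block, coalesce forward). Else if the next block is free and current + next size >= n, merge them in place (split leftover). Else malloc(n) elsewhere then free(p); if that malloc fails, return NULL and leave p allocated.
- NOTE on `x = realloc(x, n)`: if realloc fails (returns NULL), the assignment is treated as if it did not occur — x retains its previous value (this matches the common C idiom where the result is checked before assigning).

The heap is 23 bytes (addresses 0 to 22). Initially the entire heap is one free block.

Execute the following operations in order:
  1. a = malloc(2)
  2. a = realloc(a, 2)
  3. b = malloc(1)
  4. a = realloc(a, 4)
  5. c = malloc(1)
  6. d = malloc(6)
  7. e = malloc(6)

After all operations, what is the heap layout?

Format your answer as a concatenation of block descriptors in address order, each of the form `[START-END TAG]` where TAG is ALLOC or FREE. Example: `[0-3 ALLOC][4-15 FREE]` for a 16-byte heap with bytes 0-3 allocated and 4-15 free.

Op 1: a = malloc(2) -> a = 0; heap: [0-1 ALLOC][2-22 FREE]
Op 2: a = realloc(a, 2) -> a = 0; heap: [0-1 ALLOC][2-22 FREE]
Op 3: b = malloc(1) -> b = 2; heap: [0-1 ALLOC][2-2 ALLOC][3-22 FREE]
Op 4: a = realloc(a, 4) -> a = 3; heap: [0-1 FREE][2-2 ALLOC][3-6 ALLOC][7-22 FREE]
Op 5: c = malloc(1) -> c = 0; heap: [0-0 ALLOC][1-1 FREE][2-2 ALLOC][3-6 ALLOC][7-22 FREE]
Op 6: d = malloc(6) -> d = 7; heap: [0-0 ALLOC][1-1 FREE][2-2 ALLOC][3-6 ALLOC][7-12 ALLOC][13-22 FREE]
Op 7: e = malloc(6) -> e = 13; heap: [0-0 ALLOC][1-1 FREE][2-2 ALLOC][3-6 ALLOC][7-12 ALLOC][13-18 ALLOC][19-22 FREE]

Answer: [0-0 ALLOC][1-1 FREE][2-2 ALLOC][3-6 ALLOC][7-12 ALLOC][13-18 ALLOC][19-22 FREE]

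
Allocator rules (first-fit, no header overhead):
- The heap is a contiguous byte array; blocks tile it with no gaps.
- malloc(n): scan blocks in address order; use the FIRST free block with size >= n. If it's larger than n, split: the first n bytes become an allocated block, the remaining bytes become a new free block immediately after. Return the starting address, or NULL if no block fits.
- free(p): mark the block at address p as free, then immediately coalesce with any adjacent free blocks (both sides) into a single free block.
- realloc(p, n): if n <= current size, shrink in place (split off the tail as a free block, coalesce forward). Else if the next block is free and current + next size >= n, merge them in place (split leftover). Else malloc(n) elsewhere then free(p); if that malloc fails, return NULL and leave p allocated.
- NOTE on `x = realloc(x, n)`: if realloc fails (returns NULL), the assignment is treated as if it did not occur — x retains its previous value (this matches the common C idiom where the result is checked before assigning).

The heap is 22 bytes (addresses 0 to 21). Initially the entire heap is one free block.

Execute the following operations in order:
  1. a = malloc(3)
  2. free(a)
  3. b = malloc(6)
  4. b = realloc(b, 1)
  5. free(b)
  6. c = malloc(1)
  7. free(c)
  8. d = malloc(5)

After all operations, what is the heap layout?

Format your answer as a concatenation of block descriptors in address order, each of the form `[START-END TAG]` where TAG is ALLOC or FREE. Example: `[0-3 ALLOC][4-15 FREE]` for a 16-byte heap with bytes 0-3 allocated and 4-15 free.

Answer: [0-4 ALLOC][5-21 FREE]

Derivation:
Op 1: a = malloc(3) -> a = 0; heap: [0-2 ALLOC][3-21 FREE]
Op 2: free(a) -> (freed a); heap: [0-21 FREE]
Op 3: b = malloc(6) -> b = 0; heap: [0-5 ALLOC][6-21 FREE]
Op 4: b = realloc(b, 1) -> b = 0; heap: [0-0 ALLOC][1-21 FREE]
Op 5: free(b) -> (freed b); heap: [0-21 FREE]
Op 6: c = malloc(1) -> c = 0; heap: [0-0 ALLOC][1-21 FREE]
Op 7: free(c) -> (freed c); heap: [0-21 FREE]
Op 8: d = malloc(5) -> d = 0; heap: [0-4 ALLOC][5-21 FREE]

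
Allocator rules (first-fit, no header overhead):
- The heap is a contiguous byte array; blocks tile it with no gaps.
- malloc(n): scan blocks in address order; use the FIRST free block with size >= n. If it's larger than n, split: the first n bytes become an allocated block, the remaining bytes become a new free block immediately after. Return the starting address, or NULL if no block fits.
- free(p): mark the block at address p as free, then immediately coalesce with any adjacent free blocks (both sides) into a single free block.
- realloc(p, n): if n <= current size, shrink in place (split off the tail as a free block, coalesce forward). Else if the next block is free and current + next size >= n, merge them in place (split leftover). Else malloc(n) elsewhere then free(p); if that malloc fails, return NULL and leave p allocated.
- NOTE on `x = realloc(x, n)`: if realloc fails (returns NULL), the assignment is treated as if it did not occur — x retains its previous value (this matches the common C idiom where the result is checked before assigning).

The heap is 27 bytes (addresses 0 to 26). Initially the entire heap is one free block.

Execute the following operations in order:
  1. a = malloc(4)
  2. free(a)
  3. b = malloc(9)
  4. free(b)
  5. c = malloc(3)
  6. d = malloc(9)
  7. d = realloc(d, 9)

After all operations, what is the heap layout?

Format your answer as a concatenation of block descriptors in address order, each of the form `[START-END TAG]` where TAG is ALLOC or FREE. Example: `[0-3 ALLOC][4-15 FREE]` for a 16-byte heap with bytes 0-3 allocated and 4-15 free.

Op 1: a = malloc(4) -> a = 0; heap: [0-3 ALLOC][4-26 FREE]
Op 2: free(a) -> (freed a); heap: [0-26 FREE]
Op 3: b = malloc(9) -> b = 0; heap: [0-8 ALLOC][9-26 FREE]
Op 4: free(b) -> (freed b); heap: [0-26 FREE]
Op 5: c = malloc(3) -> c = 0; heap: [0-2 ALLOC][3-26 FREE]
Op 6: d = malloc(9) -> d = 3; heap: [0-2 ALLOC][3-11 ALLOC][12-26 FREE]
Op 7: d = realloc(d, 9) -> d = 3; heap: [0-2 ALLOC][3-11 ALLOC][12-26 FREE]

Answer: [0-2 ALLOC][3-11 ALLOC][12-26 FREE]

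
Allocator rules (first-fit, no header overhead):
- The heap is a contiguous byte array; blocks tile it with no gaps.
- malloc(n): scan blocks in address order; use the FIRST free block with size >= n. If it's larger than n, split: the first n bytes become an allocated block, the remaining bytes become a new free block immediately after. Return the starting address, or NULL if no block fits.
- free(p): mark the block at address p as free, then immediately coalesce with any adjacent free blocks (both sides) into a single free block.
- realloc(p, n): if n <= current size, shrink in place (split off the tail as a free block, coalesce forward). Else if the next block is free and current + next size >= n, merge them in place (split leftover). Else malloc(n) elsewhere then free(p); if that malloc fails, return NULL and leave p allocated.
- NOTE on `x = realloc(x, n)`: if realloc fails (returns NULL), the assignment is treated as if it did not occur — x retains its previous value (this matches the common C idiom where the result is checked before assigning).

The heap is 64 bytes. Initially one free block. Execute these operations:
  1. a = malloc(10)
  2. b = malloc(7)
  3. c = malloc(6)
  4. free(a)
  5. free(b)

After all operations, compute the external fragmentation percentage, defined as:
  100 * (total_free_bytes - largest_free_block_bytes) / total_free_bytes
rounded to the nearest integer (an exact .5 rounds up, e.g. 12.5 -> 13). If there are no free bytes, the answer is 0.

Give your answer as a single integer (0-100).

Op 1: a = malloc(10) -> a = 0; heap: [0-9 ALLOC][10-63 FREE]
Op 2: b = malloc(7) -> b = 10; heap: [0-9 ALLOC][10-16 ALLOC][17-63 FREE]
Op 3: c = malloc(6) -> c = 17; heap: [0-9 ALLOC][10-16 ALLOC][17-22 ALLOC][23-63 FREE]
Op 4: free(a) -> (freed a); heap: [0-9 FREE][10-16 ALLOC][17-22 ALLOC][23-63 FREE]
Op 5: free(b) -> (freed b); heap: [0-16 FREE][17-22 ALLOC][23-63 FREE]
Free blocks: [17 41] total_free=58 largest=41 -> 100*(58-41)/58 = 1700/58 ≈ 29.310 -> rounds to 29

Answer: 29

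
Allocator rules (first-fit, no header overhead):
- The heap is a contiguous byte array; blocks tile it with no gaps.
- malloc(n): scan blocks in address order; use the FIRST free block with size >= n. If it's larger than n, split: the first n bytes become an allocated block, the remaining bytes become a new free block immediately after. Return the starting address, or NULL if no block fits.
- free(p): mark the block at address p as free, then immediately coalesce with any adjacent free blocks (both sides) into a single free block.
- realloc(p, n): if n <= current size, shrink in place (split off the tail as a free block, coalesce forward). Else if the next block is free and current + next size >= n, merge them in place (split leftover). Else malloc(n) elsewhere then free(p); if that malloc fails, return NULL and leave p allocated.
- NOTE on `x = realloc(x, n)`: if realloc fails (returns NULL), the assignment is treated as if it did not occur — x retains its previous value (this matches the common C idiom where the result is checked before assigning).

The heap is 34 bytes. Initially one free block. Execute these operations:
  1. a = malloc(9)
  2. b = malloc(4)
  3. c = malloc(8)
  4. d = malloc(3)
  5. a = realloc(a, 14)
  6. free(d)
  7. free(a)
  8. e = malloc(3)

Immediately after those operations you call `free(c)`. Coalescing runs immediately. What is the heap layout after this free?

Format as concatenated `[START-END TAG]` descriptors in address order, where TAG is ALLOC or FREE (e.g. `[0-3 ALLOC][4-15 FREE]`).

Answer: [0-2 ALLOC][3-8 FREE][9-12 ALLOC][13-33 FREE]

Derivation:
Op 1: a = malloc(9) -> a = 0; heap: [0-8 ALLOC][9-33 FREE]
Op 2: b = malloc(4) -> b = 9; heap: [0-8 ALLOC][9-12 ALLOC][13-33 FREE]
Op 3: c = malloc(8) -> c = 13; heap: [0-8 ALLOC][9-12 ALLOC][13-20 ALLOC][21-33 FREE]
Op 4: d = malloc(3) -> d = 21; heap: [0-8 ALLOC][9-12 ALLOC][13-20 ALLOC][21-23 ALLOC][24-33 FREE]
Op 5: a = realloc(a, 14) -> NULL (a unchanged); heap: [0-8 ALLOC][9-12 ALLOC][13-20 ALLOC][21-23 ALLOC][24-33 FREE]
Op 6: free(d) -> (freed d); heap: [0-8 ALLOC][9-12 ALLOC][13-20 ALLOC][21-33 FREE]
Op 7: free(a) -> (freed a); heap: [0-8 FREE][9-12 ALLOC][13-20 ALLOC][21-33 FREE]
Op 8: e = malloc(3) -> e = 0; heap: [0-2 ALLOC][3-8 FREE][9-12 ALLOC][13-20 ALLOC][21-33 FREE]
free(c): c = 13 -> block [13-20 ALLOC]; mark free, coalesce with adjacent free neighbors -> [0-2 ALLOC][3-8 FREE][9-12 ALLOC][13-33 FREE]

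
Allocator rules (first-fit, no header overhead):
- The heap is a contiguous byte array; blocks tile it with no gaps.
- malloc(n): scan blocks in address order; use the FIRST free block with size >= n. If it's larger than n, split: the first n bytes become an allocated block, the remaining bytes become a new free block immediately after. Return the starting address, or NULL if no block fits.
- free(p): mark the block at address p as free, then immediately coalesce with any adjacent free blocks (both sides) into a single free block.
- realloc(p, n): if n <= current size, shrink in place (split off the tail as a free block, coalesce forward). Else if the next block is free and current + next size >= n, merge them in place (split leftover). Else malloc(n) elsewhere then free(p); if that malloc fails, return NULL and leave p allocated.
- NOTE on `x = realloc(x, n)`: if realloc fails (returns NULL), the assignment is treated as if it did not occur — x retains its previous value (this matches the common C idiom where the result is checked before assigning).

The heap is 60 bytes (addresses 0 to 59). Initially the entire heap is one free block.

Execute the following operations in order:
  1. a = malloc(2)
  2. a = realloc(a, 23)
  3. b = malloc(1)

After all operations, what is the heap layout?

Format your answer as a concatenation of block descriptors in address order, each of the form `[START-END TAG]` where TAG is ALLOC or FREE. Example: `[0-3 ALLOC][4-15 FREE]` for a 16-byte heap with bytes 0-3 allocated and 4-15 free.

Answer: [0-22 ALLOC][23-23 ALLOC][24-59 FREE]

Derivation:
Op 1: a = malloc(2) -> a = 0; heap: [0-1 ALLOC][2-59 FREE]
Op 2: a = realloc(a, 23) -> a = 0; heap: [0-22 ALLOC][23-59 FREE]
Op 3: b = malloc(1) -> b = 23; heap: [0-22 ALLOC][23-23 ALLOC][24-59 FREE]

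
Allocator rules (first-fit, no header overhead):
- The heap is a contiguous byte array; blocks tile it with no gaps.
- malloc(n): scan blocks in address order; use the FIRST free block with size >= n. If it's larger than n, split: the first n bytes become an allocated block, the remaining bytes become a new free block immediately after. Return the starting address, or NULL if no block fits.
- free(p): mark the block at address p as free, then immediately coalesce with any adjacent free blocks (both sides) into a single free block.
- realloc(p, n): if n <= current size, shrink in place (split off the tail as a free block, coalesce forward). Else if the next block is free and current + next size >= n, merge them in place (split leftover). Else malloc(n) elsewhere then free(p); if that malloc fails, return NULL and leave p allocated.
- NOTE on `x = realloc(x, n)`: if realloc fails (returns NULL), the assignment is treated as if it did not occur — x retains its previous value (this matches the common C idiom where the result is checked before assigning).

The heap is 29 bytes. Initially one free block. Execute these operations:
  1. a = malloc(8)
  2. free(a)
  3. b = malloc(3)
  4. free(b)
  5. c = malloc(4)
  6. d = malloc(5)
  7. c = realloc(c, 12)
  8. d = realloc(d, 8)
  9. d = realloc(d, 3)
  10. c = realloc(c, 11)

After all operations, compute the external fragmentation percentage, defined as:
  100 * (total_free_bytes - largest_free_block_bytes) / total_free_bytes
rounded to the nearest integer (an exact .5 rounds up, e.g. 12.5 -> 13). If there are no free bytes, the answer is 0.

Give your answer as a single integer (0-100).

Op 1: a = malloc(8) -> a = 0; heap: [0-7 ALLOC][8-28 FREE]
Op 2: free(a) -> (freed a); heap: [0-28 FREE]
Op 3: b = malloc(3) -> b = 0; heap: [0-2 ALLOC][3-28 FREE]
Op 4: free(b) -> (freed b); heap: [0-28 FREE]
Op 5: c = malloc(4) -> c = 0; heap: [0-3 ALLOC][4-28 FREE]
Op 6: d = malloc(5) -> d = 4; heap: [0-3 ALLOC][4-8 ALLOC][9-28 FREE]
Op 7: c = realloc(c, 12) -> c = 9; heap: [0-3 FREE][4-8 ALLOC][9-20 ALLOC][21-28 FREE]
Op 8: d = realloc(d, 8) -> d = 21; heap: [0-8 FREE][9-20 ALLOC][21-28 ALLOC]
Op 9: d = realloc(d, 3) -> d = 21; heap: [0-8 FREE][9-20 ALLOC][21-23 ALLOC][24-28 FREE]
Op 10: c = realloc(c, 11) -> c = 9; heap: [0-8 FREE][9-19 ALLOC][20-20 FREE][21-23 ALLOC][24-28 FREE]
Free blocks: [9 1 5] total_free=15 largest=9 -> 100*(15-9)/15 = 600/15 = 40

Answer: 40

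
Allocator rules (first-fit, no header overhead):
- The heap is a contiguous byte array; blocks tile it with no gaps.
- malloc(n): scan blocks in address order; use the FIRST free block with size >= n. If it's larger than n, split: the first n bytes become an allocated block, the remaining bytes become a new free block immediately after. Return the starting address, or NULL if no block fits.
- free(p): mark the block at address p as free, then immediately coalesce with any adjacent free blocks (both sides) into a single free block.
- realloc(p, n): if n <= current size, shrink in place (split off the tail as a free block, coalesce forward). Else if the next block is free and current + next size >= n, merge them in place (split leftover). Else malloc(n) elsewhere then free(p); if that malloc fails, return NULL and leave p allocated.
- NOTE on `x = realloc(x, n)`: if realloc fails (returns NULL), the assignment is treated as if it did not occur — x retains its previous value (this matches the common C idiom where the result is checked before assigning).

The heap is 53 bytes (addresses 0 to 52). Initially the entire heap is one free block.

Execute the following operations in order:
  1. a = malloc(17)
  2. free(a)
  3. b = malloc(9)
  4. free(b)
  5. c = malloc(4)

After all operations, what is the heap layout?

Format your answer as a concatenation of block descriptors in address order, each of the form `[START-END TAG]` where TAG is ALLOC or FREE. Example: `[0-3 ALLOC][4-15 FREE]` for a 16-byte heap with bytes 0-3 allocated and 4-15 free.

Answer: [0-3 ALLOC][4-52 FREE]

Derivation:
Op 1: a = malloc(17) -> a = 0; heap: [0-16 ALLOC][17-52 FREE]
Op 2: free(a) -> (freed a); heap: [0-52 FREE]
Op 3: b = malloc(9) -> b = 0; heap: [0-8 ALLOC][9-52 FREE]
Op 4: free(b) -> (freed b); heap: [0-52 FREE]
Op 5: c = malloc(4) -> c = 0; heap: [0-3 ALLOC][4-52 FREE]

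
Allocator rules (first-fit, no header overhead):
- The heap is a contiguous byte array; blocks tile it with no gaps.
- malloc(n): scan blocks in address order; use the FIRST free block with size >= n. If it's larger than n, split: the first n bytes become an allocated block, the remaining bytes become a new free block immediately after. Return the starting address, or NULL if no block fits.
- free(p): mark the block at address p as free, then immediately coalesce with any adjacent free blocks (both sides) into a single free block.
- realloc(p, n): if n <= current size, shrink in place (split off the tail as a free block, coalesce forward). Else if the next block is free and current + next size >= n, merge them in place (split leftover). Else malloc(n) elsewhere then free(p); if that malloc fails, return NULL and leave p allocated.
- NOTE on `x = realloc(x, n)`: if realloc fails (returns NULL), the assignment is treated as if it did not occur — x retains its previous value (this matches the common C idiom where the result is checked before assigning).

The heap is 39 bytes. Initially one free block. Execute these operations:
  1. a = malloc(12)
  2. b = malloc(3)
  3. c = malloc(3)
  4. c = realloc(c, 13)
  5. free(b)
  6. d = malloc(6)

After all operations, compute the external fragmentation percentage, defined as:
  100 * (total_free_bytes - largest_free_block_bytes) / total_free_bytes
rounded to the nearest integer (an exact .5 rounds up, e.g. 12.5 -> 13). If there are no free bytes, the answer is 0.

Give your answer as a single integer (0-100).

Answer: 38

Derivation:
Op 1: a = malloc(12) -> a = 0; heap: [0-11 ALLOC][12-38 FREE]
Op 2: b = malloc(3) -> b = 12; heap: [0-11 ALLOC][12-14 ALLOC][15-38 FREE]
Op 3: c = malloc(3) -> c = 15; heap: [0-11 ALLOC][12-14 ALLOC][15-17 ALLOC][18-38 FREE]
Op 4: c = realloc(c, 13) -> c = 15; heap: [0-11 ALLOC][12-14 ALLOC][15-27 ALLOC][28-38 FREE]
Op 5: free(b) -> (freed b); heap: [0-11 ALLOC][12-14 FREE][15-27 ALLOC][28-38 FREE]
Op 6: d = malloc(6) -> d = 28; heap: [0-11 ALLOC][12-14 FREE][15-27 ALLOC][28-33 ALLOC][34-38 FREE]
Free blocks: [3 5] total_free=8 largest=5 -> 100*(8-5)/8 = 300/8 = 37.5 -> rounds to 38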